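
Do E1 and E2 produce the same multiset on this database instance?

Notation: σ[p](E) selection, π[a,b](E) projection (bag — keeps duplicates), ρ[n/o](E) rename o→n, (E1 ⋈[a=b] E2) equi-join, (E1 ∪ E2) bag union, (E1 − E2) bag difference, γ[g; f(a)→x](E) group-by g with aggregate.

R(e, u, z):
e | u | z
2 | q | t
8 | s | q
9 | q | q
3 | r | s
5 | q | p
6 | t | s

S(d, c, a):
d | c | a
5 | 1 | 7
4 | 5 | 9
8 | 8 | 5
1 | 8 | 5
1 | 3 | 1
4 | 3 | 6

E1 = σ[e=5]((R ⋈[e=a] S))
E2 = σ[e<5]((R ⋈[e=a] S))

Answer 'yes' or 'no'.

E1 row counts bottom-up:
  R → 6
  S → 6
  (R ⋈[e=a] S) → 4
  σ[e=5]((R ⋈[e=a] S)) → 2
E2 row counts bottom-up:
  R → 6
  S → 6
  (R ⋈[e=a] S) → 4
  σ[e<5]((R ⋈[e=a] S)) → 0

E1 result:
e | u | z | d | c | a
5 | q | p | 1 | 8 | 5
5 | q | p | 8 | 8 | 5
E2 result:
e | u | z | d | c | a
(0 rows)
Witness: (5, 'q', 'p', 1, 8, 5) appears 1× in E1 but 0× in E2.

no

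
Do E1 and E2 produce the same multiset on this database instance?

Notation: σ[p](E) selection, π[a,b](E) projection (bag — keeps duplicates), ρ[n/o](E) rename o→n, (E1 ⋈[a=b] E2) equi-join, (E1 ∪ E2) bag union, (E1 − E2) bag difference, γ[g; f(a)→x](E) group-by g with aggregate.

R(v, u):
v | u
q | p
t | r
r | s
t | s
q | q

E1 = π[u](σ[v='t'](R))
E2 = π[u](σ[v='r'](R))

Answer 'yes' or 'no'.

E1 subexpression sizes:
  R → 5
  σ[v='t'](R) → 2
  π[u](σ[v='t'](R)) → 2
E2 subexpression sizes:
  R → 5
  σ[v='r'](R) → 1
  π[u](σ[v='r'](R)) → 1

E1 result:
u
r
s
E2 result:
u
s
Witness: ('r',) appears 1× in E1 but 0× in E2.

no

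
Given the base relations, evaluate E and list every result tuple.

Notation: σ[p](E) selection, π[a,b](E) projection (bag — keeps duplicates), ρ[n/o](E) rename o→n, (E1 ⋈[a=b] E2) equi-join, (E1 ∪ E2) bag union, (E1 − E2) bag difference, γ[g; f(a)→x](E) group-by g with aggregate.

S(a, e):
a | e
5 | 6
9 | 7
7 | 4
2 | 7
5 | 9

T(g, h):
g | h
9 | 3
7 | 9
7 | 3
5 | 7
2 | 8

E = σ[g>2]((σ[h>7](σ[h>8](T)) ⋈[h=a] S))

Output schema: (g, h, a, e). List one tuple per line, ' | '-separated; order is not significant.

Per-node cardinality:
  T → 5
  σ[h>8](T) → 1
  σ[h>7](σ[h>8](T)) → 1
  S → 5
  (σ[h>7](σ[h>8](T)) ⋈[h=a] S) → 1
  σ[g>2]((σ[h>7](σ[h>8](T)) ⋈[h=a] S)) → 1

== RESULT ==
g | h | a | e
7 | 9 | 9 | 7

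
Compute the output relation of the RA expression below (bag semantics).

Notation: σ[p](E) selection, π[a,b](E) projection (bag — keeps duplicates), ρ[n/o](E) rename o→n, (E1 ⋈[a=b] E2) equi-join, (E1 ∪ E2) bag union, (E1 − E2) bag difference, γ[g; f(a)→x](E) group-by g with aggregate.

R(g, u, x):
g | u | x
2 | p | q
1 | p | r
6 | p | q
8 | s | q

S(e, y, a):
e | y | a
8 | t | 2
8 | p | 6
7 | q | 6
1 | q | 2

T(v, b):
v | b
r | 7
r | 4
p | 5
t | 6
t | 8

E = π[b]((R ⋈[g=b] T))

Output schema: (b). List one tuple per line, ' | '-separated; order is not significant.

Row counts bottom-up:
  R → 4
  T → 5
  (R ⋈[g=b] T) → 2
  π[b]((R ⋈[g=b] T)) → 2

== RESULT ==
b
6
8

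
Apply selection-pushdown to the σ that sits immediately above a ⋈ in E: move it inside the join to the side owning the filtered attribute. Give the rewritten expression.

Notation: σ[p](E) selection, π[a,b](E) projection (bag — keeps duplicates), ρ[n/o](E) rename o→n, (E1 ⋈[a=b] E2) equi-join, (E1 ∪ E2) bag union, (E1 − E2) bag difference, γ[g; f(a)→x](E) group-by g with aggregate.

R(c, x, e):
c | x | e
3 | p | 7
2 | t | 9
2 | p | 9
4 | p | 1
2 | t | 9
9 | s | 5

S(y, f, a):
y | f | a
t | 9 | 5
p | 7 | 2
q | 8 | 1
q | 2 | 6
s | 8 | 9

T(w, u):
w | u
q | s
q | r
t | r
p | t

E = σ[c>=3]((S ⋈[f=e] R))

σ filters on c, owned by the right side.
E' = (S ⋈[f=e] σ[c>=3](R))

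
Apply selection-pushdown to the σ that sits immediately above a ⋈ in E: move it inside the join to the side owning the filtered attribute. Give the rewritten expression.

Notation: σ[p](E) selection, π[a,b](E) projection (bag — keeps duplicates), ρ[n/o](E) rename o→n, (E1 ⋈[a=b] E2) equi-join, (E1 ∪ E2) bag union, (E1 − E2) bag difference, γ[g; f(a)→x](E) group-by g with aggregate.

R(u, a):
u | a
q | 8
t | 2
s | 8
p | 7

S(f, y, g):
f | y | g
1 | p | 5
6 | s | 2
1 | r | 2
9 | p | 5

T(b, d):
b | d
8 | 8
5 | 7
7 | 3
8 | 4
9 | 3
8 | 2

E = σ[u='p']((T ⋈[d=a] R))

σ filters on u, owned by the right side.
E' = (T ⋈[d=a] σ[u='p'](R))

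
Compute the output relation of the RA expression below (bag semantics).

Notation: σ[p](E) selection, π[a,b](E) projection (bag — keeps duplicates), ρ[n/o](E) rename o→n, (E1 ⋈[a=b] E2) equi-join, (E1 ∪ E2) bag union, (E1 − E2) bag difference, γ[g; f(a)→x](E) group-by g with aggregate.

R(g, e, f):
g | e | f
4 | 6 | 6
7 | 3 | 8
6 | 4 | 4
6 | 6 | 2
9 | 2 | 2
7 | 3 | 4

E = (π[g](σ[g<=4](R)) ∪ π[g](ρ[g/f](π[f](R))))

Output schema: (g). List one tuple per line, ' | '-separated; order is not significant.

Subexpression sizes:
  R → 6
  σ[g<=4](R) → 1
  π[g](σ[g<=4](R)) → 1
  R → 6
  π[f](R) → 6
  ρ[g/f](π[f](R)) → 6
  π[g](ρ[g/f](π[f](R))) → 6
  (π[g](σ[g<=4](R)) ∪ π[g](ρ[g/f](π[f](R)))) → 7

== RESULT ==
g
2
2
4
4
4
6
8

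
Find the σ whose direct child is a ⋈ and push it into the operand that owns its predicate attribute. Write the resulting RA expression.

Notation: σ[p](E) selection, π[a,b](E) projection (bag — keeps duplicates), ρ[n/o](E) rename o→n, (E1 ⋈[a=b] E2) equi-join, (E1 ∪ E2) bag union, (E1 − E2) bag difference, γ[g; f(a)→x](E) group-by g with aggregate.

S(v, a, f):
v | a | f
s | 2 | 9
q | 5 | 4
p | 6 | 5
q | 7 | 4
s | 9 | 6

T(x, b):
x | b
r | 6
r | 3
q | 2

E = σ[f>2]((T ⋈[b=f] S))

σ filters on f, owned by the right side.
E' = (T ⋈[b=f] σ[f>2](S))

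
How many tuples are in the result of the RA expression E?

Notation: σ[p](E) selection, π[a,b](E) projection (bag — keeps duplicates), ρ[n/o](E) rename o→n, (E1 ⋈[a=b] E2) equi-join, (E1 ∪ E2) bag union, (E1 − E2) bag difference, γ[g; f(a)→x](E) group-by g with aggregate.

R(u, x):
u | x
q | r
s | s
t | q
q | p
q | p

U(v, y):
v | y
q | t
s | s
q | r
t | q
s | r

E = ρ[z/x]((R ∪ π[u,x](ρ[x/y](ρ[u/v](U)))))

Subexpression sizes:
  R → 5
  U → 5
  ρ[u/v](U) → 5
  ρ[x/y](ρ[u/v](U)) → 5
  π[u,x](ρ[x/y](ρ[u/v](U))) → 5
  (R ∪ π[u,x](ρ[x/y](ρ[u/v](U)))) → 10
  ρ[z/x]((R ∪ π[u,x](ρ[x/y](ρ[u/v](U))))) → 10

|E| = 10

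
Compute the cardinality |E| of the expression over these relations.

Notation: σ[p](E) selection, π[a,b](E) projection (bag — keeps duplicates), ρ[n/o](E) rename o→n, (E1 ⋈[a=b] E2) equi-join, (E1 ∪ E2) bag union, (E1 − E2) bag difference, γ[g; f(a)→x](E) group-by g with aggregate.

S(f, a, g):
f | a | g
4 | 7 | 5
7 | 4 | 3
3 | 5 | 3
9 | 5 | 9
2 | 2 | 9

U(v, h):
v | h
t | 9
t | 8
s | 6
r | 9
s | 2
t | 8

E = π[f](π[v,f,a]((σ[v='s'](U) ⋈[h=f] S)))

Per-node cardinality:
  U → 6
  σ[v='s'](U) → 2
  S → 5
  (σ[v='s'](U) ⋈[h=f] S) → 1
  π[v,f,a]((σ[v='s'](U) ⋈[h=f] S)) → 1
  π[f](π[v,f,a]((σ[v='s'](U) ⋈[h=f] S))) → 1

|E| = 1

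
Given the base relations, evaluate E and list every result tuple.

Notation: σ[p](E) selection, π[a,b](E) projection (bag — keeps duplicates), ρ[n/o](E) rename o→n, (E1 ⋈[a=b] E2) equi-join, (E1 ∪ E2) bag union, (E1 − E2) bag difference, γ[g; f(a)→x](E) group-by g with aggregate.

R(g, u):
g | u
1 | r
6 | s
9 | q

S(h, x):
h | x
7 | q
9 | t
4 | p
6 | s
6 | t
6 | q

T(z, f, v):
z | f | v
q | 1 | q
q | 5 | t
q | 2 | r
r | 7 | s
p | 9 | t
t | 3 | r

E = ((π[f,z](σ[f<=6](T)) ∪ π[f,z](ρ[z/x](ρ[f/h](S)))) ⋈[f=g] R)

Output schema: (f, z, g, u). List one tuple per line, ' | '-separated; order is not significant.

Stepwise |·|:
  T → 6
  σ[f<=6](T) → 4
  π[f,z](σ[f<=6](T)) → 4
  S → 6
  ρ[f/h](S) → 6
  ρ[z/x](ρ[f/h](S)) → 6
  π[f,z](ρ[z/x](ρ[f/h](S))) → 6
  (π[f,z](σ[f<=6](T)) ∪ π[f,z](ρ[z/x](ρ[f/h](S)))) → 10
  R → 3
  ((π[f,z](σ[f<=6](T)) ∪ π[f,z](ρ[z/x](ρ[f/h](S)))) ⋈[f=g] R) → 5

== RESULT ==
f | z | g | u
1 | q | 1 | r
6 | q | 6 | s
6 | s | 6 | s
6 | t | 6 | s
9 | t | 9 | q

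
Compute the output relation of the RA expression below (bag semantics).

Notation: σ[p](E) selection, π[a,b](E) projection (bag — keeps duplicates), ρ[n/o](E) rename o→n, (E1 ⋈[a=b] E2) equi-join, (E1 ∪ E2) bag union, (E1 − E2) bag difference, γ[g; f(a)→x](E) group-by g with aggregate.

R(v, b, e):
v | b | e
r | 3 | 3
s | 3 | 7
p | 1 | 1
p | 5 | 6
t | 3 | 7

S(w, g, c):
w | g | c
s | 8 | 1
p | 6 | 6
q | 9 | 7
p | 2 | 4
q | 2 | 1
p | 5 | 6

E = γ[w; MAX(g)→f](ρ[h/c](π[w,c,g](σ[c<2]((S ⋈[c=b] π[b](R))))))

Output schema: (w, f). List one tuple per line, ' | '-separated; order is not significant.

Stepwise |·|:
  S → 6
  R → 5
  π[b](R) → 5
  (S ⋈[c=b] π[b](R)) → 2
  σ[c<2]((S ⋈[c=b] π[b](R))) → 2
  π[w,c,g](σ[c<2]((S ⋈[c=b] π[b](R)))) → 2
  ρ[h/c](π[w,c,g](σ[c<2]((S ⋈[c=b] π[b](R))))) → 2
  γ[w; MAX(g)→f](ρ[h/c](π[w,c,g](σ[c<2]((S ⋈[c=b] π[b](R)))))) → 2

== RESULT ==
w | f
q | 2
s | 8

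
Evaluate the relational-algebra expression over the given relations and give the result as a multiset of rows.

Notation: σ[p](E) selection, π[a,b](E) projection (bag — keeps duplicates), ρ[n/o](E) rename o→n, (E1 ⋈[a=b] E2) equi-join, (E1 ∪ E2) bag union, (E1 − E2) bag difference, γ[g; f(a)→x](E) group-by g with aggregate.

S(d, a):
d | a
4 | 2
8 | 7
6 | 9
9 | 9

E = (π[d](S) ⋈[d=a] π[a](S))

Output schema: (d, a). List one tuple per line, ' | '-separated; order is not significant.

Per-node cardinality:
  S → 4
  π[d](S) → 4
  S → 4
  π[a](S) → 4
  (π[d](S) ⋈[d=a] π[a](S)) → 2

== RESULT ==
d | a
9 | 9
9 | 9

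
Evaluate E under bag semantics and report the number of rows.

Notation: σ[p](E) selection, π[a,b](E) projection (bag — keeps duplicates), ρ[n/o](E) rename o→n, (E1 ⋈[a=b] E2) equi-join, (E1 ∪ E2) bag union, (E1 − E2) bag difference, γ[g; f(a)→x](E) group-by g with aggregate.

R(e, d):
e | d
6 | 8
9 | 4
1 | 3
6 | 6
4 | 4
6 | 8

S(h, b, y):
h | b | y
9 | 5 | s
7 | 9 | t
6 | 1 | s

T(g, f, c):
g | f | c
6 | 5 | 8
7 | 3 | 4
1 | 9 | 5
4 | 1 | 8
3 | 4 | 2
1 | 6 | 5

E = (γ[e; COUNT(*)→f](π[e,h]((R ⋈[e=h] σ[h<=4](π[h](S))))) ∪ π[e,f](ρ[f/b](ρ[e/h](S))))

Stepwise |·|:
  R → 6
  S → 3
  π[h](S) → 3
  σ[h<=4](π[h](S)) → 0
  (R ⋈[e=h] σ[h<=4](π[h](S))) → 0
  π[e,h]((R ⋈[e=h] σ[h<=4](π[h](S)))) → 0
  γ[e; COUNT(*)→f](π[e,h]((R ⋈[e=h] σ[h<=4](π[h](S))))) → 0
  S → 3
  ρ[e/h](S) → 3
  ρ[f/b](ρ[e/h](S)) → 3
  π[e,f](ρ[f/b](ρ[e/h](S))) → 3
  (γ[e; COUNT(*)→f](π[e,h]((R ⋈[e=h] σ[h<=4](π[h](S))))) ∪ π[e,f](ρ[f/b](ρ[e/h](S)))) → 3

|E| = 3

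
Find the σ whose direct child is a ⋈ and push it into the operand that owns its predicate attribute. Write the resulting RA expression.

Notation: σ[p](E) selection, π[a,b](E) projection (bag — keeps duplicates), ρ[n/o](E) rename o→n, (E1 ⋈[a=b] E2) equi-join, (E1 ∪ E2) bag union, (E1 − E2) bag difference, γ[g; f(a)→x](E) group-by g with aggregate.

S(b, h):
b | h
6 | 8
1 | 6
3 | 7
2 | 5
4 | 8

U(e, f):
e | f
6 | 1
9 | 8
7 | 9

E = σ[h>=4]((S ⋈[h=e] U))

σ filters on h, owned by the left side.
E' = (σ[h>=4](S) ⋈[h=e] U)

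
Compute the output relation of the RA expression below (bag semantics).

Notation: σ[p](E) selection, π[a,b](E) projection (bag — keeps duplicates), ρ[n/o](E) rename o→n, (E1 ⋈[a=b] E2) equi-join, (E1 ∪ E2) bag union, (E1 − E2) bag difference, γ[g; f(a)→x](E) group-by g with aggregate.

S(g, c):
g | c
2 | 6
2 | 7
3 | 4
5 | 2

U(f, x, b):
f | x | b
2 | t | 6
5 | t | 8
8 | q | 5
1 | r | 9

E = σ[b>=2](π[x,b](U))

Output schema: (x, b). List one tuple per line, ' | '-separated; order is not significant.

Per-node cardinality:
  U → 4
  π[x,b](U) → 4
  σ[b>=2](π[x,b](U)) → 4

== RESULT ==
x | b
q | 5
r | 9
t | 6
t | 8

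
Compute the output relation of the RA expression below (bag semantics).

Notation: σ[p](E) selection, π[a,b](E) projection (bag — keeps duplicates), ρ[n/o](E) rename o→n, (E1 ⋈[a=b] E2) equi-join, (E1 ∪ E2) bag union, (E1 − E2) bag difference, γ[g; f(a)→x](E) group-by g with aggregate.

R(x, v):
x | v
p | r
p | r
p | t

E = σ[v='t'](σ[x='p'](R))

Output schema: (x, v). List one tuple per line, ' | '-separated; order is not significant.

Row counts bottom-up:
  R → 3
  σ[x='p'](R) → 3
  σ[v='t'](σ[x='p'](R)) → 1

== RESULT ==
x | v
p | t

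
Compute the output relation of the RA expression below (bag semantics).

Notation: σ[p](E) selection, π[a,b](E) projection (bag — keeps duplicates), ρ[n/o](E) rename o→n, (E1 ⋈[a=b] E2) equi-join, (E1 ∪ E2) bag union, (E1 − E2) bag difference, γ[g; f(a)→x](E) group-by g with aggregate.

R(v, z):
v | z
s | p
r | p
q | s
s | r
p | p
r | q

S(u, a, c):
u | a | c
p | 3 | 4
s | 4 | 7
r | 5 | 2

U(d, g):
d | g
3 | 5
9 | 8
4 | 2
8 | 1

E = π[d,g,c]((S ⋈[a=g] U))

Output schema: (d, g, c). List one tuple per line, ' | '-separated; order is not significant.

Per-node cardinality:
  S → 3
  U → 4
  (S ⋈[a=g] U) → 1
  π[d,g,c]((S ⋈[a=g] U)) → 1

== RESULT ==
d | g | c
3 | 5 | 2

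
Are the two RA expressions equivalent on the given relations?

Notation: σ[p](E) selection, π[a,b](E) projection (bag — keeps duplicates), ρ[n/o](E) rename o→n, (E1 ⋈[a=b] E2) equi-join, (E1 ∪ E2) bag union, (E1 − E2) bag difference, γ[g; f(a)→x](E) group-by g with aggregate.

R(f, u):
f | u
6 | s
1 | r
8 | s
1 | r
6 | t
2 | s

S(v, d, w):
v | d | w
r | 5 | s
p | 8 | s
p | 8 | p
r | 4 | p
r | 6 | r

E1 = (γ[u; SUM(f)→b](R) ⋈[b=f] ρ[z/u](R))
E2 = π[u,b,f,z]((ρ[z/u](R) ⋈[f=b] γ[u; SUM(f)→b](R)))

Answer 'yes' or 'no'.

E1 subexpression sizes:
  R → 6
  γ[u; SUM(f)→b](R) → 3
  R → 6
  ρ[z/u](R) → 6
  (γ[u; SUM(f)→b](R) ⋈[b=f] ρ[z/u](R)) → 3
E2 subexpression sizes:
  R → 6
  ρ[z/u](R) → 6
  R → 6
  γ[u; SUM(f)→b](R) → 3
  (ρ[z/u](R) ⋈[f=b] γ[u; SUM(f)→b](R)) → 3
  π[u,b,f,z]((ρ[z/u](R) ⋈[f=b] γ[u; SUM(f)→b](R))) → 3

E1 and E2 produce the same multiset:
u | b | f | z
r | 2 | 2 | s
t | 6 | 6 | s
t | 6 | 6 | t

yes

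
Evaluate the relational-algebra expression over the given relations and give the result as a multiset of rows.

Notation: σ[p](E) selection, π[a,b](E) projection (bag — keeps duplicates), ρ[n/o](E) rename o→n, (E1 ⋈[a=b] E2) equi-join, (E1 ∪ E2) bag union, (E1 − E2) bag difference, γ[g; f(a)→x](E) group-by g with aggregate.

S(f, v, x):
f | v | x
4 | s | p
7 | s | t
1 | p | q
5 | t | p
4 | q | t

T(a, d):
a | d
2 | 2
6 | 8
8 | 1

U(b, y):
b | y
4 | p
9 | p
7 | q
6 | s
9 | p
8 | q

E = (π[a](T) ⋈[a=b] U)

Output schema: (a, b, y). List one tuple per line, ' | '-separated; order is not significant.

Per-node cardinality:
  T → 3
  π[a](T) → 3
  U → 6
  (π[a](T) ⋈[a=b] U) → 2

== RESULT ==
a | b | y
6 | 6 | s
8 | 8 | q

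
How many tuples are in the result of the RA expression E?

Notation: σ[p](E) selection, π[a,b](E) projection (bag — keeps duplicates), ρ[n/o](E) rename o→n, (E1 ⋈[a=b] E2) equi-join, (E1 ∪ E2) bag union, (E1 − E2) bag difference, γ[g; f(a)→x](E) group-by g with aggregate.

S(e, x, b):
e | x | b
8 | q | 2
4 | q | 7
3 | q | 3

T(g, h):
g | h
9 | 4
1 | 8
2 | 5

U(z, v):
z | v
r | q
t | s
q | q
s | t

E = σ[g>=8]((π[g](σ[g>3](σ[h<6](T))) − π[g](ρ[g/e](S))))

Subexpression sizes:
  T → 3
  σ[h<6](T) → 2
  σ[g>3](σ[h<6](T)) → 1
  π[g](σ[g>3](σ[h<6](T))) → 1
  S → 3
  ρ[g/e](S) → 3
  π[g](ρ[g/e](S)) → 3
  (π[g](σ[g>3](σ[h<6](T))) − π[g](ρ[g/e](S))) → 1
  σ[g>=8]((π[g](σ[g>3](σ[h<6](T))) − π[g](ρ[g/e](S)))) → 1

|E| = 1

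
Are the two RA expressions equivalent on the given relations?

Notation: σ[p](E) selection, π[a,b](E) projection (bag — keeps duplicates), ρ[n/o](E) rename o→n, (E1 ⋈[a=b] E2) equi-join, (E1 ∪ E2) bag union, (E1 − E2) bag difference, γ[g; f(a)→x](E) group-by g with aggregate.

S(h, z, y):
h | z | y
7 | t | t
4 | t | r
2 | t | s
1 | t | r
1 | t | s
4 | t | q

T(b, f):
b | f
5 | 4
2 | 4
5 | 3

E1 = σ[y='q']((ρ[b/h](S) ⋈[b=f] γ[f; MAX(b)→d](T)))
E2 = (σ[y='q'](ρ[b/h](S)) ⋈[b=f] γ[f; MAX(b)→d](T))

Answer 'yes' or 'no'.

E1 stepwise |·|:
  S → 6
  ρ[b/h](S) → 6
  T → 3
  γ[f; MAX(b)→d](T) → 2
  (ρ[b/h](S) ⋈[b=f] γ[f; MAX(b)→d](T)) → 2
  σ[y='q']((ρ[b/h](S) ⋈[b=f] γ[f; MAX(b)→d](T))) → 1
E2 stepwise |·|:
  S → 6
  ρ[b/h](S) → 6
  σ[y='q'](ρ[b/h](S)) → 1
  T → 3
  γ[f; MAX(b)→d](T) → 2
  (σ[y='q'](ρ[b/h](S)) ⋈[b=f] γ[f; MAX(b)→d](T)) → 1

E1 and E2 produce the same multiset:
b | z | y | f | d
4 | t | q | 4 | 5

yes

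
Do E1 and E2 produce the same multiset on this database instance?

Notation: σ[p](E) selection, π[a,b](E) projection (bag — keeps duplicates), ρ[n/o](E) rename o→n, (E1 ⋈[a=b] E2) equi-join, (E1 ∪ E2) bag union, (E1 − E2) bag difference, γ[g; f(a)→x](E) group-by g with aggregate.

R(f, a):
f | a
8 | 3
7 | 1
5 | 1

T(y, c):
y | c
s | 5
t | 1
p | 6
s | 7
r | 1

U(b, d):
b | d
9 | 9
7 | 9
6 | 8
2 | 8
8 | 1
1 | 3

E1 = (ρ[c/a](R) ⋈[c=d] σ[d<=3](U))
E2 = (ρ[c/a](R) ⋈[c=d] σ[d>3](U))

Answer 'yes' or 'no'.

E1 per-node cardinality:
  R → 3
  ρ[c/a](R) → 3
  U → 6
  σ[d<=3](U) → 2
  (ρ[c/a](R) ⋈[c=d] σ[d<=3](U)) → 3
E2 per-node cardinality:
  R → 3
  ρ[c/a](R) → 3
  U → 6
  σ[d>3](U) → 4
  (ρ[c/a](R) ⋈[c=d] σ[d>3](U)) → 0

E1 result:
f | c | b | d
5 | 1 | 8 | 1
7 | 1 | 8 | 1
8 | 3 | 1 | 3
E2 result:
f | c | b | d
(0 rows)
Witness: (8, 3, 1, 3) appears 1× in E1 but 0× in E2.

no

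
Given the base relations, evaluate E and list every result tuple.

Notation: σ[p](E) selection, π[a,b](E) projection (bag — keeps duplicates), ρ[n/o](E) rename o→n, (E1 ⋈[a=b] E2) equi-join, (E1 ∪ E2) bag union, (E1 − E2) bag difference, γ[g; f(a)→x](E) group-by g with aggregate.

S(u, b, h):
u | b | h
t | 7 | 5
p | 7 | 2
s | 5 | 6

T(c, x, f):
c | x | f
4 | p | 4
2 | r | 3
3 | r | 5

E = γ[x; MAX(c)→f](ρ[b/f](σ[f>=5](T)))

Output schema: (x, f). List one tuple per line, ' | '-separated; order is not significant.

Row counts bottom-up:
  T → 3
  σ[f>=5](T) → 1
  ρ[b/f](σ[f>=5](T)) → 1
  γ[x; MAX(c)→f](ρ[b/f](σ[f>=5](T))) → 1

== RESULT ==
x | f
r | 3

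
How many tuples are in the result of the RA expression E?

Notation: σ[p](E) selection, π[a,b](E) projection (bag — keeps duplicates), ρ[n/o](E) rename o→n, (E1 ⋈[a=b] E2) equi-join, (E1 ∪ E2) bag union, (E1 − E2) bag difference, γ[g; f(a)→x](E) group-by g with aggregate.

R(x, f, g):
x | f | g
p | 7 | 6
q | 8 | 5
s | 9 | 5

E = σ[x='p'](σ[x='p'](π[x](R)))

Row counts bottom-up:
  R → 3
  π[x](R) → 3
  σ[x='p'](π[x](R)) → 1
  σ[x='p'](σ[x='p'](π[x](R))) → 1

|E| = 1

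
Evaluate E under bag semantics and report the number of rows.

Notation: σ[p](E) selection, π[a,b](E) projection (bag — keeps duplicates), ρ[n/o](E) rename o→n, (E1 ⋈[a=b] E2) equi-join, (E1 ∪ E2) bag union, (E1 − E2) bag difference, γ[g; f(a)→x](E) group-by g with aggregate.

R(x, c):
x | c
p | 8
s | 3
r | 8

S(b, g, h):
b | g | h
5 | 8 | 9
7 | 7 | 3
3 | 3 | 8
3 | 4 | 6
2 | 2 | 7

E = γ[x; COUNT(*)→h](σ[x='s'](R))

Row counts bottom-up:
  R → 3
  σ[x='s'](R) → 1
  γ[x; COUNT(*)→h](σ[x='s'](R)) → 1

|E| = 1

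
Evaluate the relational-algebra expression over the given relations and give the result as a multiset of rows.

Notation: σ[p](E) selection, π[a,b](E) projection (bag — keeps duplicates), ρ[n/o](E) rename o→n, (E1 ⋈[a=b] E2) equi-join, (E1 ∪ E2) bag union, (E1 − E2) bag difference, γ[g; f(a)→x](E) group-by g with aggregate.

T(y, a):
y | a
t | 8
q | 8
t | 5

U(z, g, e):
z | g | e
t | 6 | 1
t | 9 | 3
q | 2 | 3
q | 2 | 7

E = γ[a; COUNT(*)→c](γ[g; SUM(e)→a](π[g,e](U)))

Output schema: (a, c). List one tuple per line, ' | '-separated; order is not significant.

Subexpression sizes:
  U → 4
  π[g,e](U) → 4
  γ[g; SUM(e)→a](π[g,e](U)) → 3
  γ[a; COUNT(*)→c](γ[g; SUM(e)→a](π[g,e](U))) → 3

== RESULT ==
a | c
1 | 1
3 | 1
10 | 1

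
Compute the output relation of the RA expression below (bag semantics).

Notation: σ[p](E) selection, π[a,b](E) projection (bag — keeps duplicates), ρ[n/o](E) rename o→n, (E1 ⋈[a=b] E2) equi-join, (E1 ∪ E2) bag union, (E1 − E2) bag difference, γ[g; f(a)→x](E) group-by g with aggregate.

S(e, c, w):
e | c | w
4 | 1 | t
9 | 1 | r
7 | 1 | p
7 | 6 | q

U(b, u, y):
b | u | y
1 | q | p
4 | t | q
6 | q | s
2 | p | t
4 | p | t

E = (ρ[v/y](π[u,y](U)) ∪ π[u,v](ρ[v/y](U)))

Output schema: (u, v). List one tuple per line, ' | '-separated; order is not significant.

Subexpression sizes:
  U → 5
  π[u,y](U) → 5
  ρ[v/y](π[u,y](U)) → 5
  U → 5
  ρ[v/y](U) → 5
  π[u,v](ρ[v/y](U)) → 5
  (ρ[v/y](π[u,y](U)) ∪ π[u,v](ρ[v/y](U))) → 10

== RESULT ==
u | v
p | t
p | t
p | t
p | t
q | p
q | p
q | s
q | s
t | q
t | q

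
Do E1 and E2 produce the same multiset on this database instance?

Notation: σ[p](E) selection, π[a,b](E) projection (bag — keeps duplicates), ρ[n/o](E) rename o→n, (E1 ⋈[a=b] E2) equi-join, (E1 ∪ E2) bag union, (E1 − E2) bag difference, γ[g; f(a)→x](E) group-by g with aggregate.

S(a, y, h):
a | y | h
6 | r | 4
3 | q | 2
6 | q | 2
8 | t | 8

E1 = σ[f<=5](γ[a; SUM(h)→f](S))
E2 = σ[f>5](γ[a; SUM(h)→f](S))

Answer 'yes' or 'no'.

E1 per-node cardinality:
  S → 4
  γ[a; SUM(h)→f](S) → 3
  σ[f<=5](γ[a; SUM(h)→f](S)) → 1
E2 per-node cardinality:
  S → 4
  γ[a; SUM(h)→f](S) → 3
  σ[f>5](γ[a; SUM(h)→f](S)) → 2

E1 result:
a | f
3 | 2
E2 result:
a | f
6 | 6
8 | 8
Witness: (6, 6) appears 0× in E1 but 1× in E2.

no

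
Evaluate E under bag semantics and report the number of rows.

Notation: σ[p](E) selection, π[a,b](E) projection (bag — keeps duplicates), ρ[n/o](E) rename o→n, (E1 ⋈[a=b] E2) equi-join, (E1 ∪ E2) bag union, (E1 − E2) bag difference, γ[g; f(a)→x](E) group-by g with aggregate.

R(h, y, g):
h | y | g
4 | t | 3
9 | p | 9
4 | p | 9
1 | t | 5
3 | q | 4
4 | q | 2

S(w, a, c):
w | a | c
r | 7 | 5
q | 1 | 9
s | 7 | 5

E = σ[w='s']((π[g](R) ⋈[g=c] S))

Per-node cardinality:
  R → 6
  π[g](R) → 6
  S → 3
  (π[g](R) ⋈[g=c] S) → 4
  σ[w='s']((π[g](R) ⋈[g=c] S)) → 1

|E| = 1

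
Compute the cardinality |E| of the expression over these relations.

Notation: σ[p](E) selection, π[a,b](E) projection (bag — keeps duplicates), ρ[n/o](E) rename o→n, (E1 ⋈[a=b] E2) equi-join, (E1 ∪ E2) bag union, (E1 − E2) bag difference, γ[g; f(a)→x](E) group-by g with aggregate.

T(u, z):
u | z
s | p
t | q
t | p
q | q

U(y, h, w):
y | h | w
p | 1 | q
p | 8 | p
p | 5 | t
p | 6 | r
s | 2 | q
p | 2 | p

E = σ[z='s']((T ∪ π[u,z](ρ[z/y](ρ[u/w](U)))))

Row counts bottom-up:
  T → 4
  U → 6
  ρ[u/w](U) → 6
  ρ[z/y](ρ[u/w](U)) → 6
  π[u,z](ρ[z/y](ρ[u/w](U))) → 6
  (T ∪ π[u,z](ρ[z/y](ρ[u/w](U)))) → 10
  σ[z='s']((T ∪ π[u,z](ρ[z/y](ρ[u/w](U))))) → 1

|E| = 1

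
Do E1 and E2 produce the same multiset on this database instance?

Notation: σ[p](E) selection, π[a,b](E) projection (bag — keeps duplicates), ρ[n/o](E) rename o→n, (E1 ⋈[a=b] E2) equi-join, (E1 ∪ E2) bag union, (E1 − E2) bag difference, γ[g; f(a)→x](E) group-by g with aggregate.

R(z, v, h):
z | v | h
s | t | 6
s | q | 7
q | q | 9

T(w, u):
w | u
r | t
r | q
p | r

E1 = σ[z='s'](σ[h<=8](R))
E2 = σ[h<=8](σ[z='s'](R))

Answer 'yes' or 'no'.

E1 subexpression sizes:
  R → 3
  σ[h<=8](R) → 2
  σ[z='s'](σ[h<=8](R)) → 2
E2 subexpression sizes:
  R → 3
  σ[z='s'](R) → 2
  σ[h<=8](σ[z='s'](R)) → 2

E1 and E2 produce the same multiset:
z | v | h
s | q | 7
s | t | 6

yes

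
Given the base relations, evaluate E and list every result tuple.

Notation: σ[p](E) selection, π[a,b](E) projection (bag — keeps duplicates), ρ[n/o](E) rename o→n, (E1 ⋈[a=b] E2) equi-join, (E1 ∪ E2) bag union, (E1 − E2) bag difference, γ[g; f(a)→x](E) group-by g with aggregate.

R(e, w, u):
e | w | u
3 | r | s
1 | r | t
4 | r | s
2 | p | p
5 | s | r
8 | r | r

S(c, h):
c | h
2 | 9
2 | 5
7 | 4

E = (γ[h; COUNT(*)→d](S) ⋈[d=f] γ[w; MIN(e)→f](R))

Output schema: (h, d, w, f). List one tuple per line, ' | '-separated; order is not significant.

Per-node cardinality:
  S → 3
  γ[h; COUNT(*)→d](S) → 3
  R → 6
  γ[w; MIN(e)→f](R) → 3
  (γ[h; COUNT(*)→d](S) ⋈[d=f] γ[w; MIN(e)→f](R)) → 3

== RESULT ==
h | d | w | f
4 | 1 | r | 1
5 | 1 | r | 1
9 | 1 | r | 1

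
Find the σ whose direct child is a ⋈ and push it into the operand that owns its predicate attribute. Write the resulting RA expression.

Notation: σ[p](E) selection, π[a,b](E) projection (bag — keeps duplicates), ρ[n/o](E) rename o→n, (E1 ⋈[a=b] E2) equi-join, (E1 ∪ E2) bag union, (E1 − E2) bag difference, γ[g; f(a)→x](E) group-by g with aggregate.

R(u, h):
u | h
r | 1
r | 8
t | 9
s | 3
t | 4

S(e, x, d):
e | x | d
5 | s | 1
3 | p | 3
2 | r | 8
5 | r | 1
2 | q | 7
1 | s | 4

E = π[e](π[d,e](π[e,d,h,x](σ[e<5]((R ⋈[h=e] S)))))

σ filters on e, owned by the right side.
E' = π[e](π[d,e](π[e,d,h,x]((R ⋈[h=e] σ[e<5](S)))))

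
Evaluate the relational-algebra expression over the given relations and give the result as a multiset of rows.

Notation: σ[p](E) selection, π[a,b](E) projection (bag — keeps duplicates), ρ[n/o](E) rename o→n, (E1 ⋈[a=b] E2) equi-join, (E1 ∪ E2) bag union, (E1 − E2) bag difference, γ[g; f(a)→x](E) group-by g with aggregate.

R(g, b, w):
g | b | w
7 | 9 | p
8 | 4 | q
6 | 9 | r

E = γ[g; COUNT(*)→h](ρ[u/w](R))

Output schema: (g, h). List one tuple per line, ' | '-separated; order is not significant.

Row counts bottom-up:
  R → 3
  ρ[u/w](R) → 3
  γ[g; COUNT(*)→h](ρ[u/w](R)) → 3

== RESULT ==
g | h
6 | 1
7 | 1
8 | 1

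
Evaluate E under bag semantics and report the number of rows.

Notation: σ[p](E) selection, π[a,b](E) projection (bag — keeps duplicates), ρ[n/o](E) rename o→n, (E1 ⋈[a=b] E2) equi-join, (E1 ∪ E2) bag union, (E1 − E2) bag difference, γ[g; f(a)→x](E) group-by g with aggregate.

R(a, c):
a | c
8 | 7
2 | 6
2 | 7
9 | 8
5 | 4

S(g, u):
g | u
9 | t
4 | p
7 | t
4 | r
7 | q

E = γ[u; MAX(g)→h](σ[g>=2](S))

Stepwise |·|:
  S → 5
  σ[g>=2](S) → 5
  γ[u; MAX(g)→h](σ[g>=2](S)) → 4

|E| = 4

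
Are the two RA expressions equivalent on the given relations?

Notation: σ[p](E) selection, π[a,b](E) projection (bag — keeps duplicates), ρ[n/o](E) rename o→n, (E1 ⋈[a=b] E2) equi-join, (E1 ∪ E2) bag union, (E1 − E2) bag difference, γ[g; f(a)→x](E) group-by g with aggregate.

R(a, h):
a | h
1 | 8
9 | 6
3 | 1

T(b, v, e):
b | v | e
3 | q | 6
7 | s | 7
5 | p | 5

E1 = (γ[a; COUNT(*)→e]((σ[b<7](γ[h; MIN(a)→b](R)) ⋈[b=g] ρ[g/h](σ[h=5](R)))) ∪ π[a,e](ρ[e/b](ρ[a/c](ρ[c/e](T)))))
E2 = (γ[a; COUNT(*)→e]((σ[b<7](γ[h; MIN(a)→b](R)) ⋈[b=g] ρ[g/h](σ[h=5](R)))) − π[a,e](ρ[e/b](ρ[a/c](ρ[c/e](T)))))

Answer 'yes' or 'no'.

E1 subexpression sizes:
  R → 3
  γ[h; MIN(a)→b](R) → 3
  σ[b<7](γ[h; MIN(a)→b](R)) → 2
  R → 3
  σ[h=5](R) → 0
  ρ[g/h](σ[h=5](R)) → 0
  (σ[b<7](γ[h; MIN(a)→b](R)) ⋈[b=g] ρ[g/h](σ[h=5](R))) → 0
  γ[a; COUNT(*)→e]((σ[b<7](γ[h; MIN(a)→b](R)) ⋈[b=g] ρ[g/h](σ[h=5](R)))) → 0
  T → 3
  ρ[c/e](T) → 3
  ρ[a/c](ρ[c/e](T)) → 3
  ρ[e/b](ρ[a/c](ρ[c/e](T))) → 3
  π[a,e](ρ[e/b](ρ[a/c](ρ[c/e](T)))) → 3
  (γ[a; COUNT(*)→e]((σ[b<7](γ[h; MIN(a)→b](R)) ⋈[b=g] ρ[g/h](σ[h=5](R)))) ∪ π[a,e](ρ[e/b](ρ[a/c](ρ[c/e](T))))) → 3
E2 subexpression sizes:
  R → 3
  γ[h; MIN(a)→b](R) → 3
  σ[b<7](γ[h; MIN(a)→b](R)) → 2
  R → 3
  σ[h=5](R) → 0
  ρ[g/h](σ[h=5](R)) → 0
  (σ[b<7](γ[h; MIN(a)→b](R)) ⋈[b=g] ρ[g/h](σ[h=5](R))) → 0
  γ[a; COUNT(*)→e]((σ[b<7](γ[h; MIN(a)→b](R)) ⋈[b=g] ρ[g/h](σ[h=5](R)))) → 0
  T → 3
  ρ[c/e](T) → 3
  ρ[a/c](ρ[c/e](T)) → 3
  ρ[e/b](ρ[a/c](ρ[c/e](T))) → 3
  π[a,e](ρ[e/b](ρ[a/c](ρ[c/e](T)))) → 3
  (γ[a; COUNT(*)→e]((σ[b<7](γ[h; MIN(a)→b](R)) ⋈[b=g] ρ[g/h](σ[h=5](R)))) − π[a,e](ρ[e/b](ρ[a/c](ρ[c/e](T))))) → 0

E1 result:
a | e
5 | 5
6 | 3
7 | 7
E2 result:
a | e
(0 rows)
Witness: (5, 5) appears 1× in E1 but 0× in E2.

no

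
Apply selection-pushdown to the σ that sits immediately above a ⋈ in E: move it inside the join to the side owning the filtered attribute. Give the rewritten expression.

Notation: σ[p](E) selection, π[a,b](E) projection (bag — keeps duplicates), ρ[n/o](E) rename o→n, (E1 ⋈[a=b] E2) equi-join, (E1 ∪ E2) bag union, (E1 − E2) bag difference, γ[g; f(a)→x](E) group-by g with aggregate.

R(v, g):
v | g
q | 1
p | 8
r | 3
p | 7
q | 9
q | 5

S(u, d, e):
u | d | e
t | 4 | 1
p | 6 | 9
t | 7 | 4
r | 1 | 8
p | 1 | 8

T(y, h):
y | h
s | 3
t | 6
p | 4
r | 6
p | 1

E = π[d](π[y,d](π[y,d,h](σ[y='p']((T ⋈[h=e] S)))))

σ filters on y, owned by the left side.
E' = π[d](π[y,d](π[y,d,h]((σ[y='p'](T) ⋈[h=e] S))))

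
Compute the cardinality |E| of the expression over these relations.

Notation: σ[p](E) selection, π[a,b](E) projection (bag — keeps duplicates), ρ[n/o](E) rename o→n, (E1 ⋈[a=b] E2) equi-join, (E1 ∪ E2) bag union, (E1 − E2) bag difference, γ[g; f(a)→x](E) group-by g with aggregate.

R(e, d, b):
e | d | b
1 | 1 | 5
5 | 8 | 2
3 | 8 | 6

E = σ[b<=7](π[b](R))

Row counts bottom-up:
  R → 3
  π[b](R) → 3
  σ[b<=7](π[b](R)) → 3

|E| = 3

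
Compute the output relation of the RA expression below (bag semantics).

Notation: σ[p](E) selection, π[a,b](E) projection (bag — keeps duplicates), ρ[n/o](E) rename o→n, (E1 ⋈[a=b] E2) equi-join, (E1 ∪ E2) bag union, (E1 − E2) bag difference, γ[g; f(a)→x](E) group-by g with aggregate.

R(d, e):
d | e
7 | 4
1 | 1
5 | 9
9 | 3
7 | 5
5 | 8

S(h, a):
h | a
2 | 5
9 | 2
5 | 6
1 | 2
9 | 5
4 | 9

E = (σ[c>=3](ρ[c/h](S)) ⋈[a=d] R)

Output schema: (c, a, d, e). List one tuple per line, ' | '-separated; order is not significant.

Subexpression sizes:
  S → 6
  ρ[c/h](S) → 6
  σ[c>=3](ρ[c/h](S)) → 4
  R → 6
  (σ[c>=3](ρ[c/h](S)) ⋈[a=d] R) → 3

== RESULT ==
c | a | d | e
4 | 9 | 9 | 3
9 | 5 | 5 | 8
9 | 5 | 5 | 9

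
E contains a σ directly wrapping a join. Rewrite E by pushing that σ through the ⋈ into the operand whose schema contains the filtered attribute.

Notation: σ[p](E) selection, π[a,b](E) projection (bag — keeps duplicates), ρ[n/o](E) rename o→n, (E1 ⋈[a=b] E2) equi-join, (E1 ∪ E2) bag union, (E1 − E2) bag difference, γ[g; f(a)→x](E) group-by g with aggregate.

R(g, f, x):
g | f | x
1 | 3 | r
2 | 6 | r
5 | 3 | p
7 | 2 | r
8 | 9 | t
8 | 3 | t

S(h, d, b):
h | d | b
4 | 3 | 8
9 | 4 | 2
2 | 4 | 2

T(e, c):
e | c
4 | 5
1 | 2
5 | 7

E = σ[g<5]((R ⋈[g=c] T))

σ filters on g, owned by the left side.
E' = (σ[g<5](R) ⋈[g=c] T)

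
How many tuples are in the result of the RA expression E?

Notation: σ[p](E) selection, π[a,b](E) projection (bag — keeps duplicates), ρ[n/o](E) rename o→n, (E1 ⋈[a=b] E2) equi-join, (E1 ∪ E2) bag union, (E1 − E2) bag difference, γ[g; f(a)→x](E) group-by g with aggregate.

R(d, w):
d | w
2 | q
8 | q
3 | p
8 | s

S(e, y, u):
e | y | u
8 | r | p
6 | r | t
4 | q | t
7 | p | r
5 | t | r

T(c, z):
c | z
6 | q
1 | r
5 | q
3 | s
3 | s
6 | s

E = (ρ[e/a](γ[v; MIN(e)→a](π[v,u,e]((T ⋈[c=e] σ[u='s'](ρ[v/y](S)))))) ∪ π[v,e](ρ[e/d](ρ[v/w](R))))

Stepwise |·|:
  T → 6
  S → 5
  ρ[v/y](S) → 5
  σ[u='s'](ρ[v/y](S)) → 0
  (T ⋈[c=e] σ[u='s'](ρ[v/y](S))) → 0
  π[v,u,e]((T ⋈[c=e] σ[u='s'](ρ[v/y](S)))) → 0
  γ[v; MIN(e)→a](π[v,u,e]((T ⋈[c=e] σ[u='s'](ρ[v/y](S))))) → 0
  ρ[e/a](γ[v; MIN(e)→a](π[v,u,e]((T ⋈[c=e] σ[u='s'](ρ[v/y](S)))))) → 0
  R → 4
  ρ[v/w](R) → 4
  ρ[e/d](ρ[v/w](R)) → 4
  π[v,e](ρ[e/d](ρ[v/w](R))) → 4
  (ρ[e/a](γ[v; MIN(e)→a](π[v,u,e]((T ⋈[c=e] σ[u='s'](ρ[v/y](S)))))) ∪ π[v,e](ρ[e/d](ρ[v/w](R)))) → 4

|E| = 4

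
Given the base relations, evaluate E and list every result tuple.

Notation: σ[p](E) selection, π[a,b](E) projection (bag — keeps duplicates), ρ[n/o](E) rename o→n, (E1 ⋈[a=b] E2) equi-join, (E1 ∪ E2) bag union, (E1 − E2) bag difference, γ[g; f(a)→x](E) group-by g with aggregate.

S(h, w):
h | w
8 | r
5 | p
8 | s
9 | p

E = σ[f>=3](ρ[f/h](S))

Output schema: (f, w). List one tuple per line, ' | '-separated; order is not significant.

Subexpression sizes:
  S → 4
  ρ[f/h](S) → 4
  σ[f>=3](ρ[f/h](S)) → 4

== RESULT ==
f | w
5 | p
8 | r
8 | s
9 | p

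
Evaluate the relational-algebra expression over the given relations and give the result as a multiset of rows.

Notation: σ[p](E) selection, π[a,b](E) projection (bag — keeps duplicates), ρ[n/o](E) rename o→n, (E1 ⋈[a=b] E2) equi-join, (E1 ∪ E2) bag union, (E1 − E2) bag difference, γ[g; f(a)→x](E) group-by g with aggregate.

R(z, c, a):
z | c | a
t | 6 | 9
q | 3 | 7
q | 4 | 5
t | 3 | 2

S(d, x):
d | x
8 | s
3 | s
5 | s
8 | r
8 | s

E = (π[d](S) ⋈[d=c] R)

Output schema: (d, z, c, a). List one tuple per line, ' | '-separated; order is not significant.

Row counts bottom-up:
  S → 5
  π[d](S) → 5
  R → 4
  (π[d](S) ⋈[d=c] R) → 2

== RESULT ==
d | z | c | a
3 | q | 3 | 7
3 | t | 3 | 2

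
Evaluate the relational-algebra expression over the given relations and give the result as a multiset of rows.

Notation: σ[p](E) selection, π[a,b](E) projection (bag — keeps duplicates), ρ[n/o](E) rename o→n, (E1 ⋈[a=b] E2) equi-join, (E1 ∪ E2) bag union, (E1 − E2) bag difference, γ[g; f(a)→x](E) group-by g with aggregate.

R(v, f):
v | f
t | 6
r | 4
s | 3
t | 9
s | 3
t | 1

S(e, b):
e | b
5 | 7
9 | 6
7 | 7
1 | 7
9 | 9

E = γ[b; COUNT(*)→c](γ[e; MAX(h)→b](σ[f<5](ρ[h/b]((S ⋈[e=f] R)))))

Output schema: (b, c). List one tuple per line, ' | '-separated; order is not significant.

Row counts bottom-up:
  S → 5
  R → 6
  (S ⋈[e=f] R) → 3
  ρ[h/b]((S ⋈[e=f] R)) → 3
  σ[f<5](ρ[h/b]((S ⋈[e=f] R))) → 1
  γ[e; MAX(h)→b](σ[f<5](ρ[h/b]((S ⋈[e=f] R)))) → 1
  γ[b; COUNT(*)→c](γ[e; MAX(h)→b](σ[f<5](ρ[h/b]((S ⋈[e=f] R))))) → 1

== RESULT ==
b | c
7 | 1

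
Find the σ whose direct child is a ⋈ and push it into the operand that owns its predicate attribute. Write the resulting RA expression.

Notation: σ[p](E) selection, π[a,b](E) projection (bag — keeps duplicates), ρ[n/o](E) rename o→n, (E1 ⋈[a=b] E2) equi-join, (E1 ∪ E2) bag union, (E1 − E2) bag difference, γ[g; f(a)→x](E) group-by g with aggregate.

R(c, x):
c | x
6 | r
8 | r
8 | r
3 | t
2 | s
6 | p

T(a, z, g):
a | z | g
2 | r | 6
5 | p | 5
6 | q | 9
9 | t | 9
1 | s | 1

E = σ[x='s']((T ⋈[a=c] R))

σ filters on x, owned by the right side.
E' = (T ⋈[a=c] σ[x='s'](R))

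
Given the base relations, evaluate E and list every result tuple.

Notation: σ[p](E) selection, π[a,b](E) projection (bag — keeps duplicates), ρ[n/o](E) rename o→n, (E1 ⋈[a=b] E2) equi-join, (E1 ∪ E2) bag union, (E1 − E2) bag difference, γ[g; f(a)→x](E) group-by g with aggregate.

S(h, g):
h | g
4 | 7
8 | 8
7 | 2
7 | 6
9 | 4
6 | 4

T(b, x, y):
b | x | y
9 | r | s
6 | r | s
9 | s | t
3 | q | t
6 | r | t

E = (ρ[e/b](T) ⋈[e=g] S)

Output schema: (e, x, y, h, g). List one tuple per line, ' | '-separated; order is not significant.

Subexpression sizes:
  T → 5
  ρ[e/b](T) → 5
  S → 6
  (ρ[e/b](T) ⋈[e=g] S) → 2

== RESULT ==
e | x | y | h | g
6 | r | s | 7 | 6
6 | r | t | 7 | 6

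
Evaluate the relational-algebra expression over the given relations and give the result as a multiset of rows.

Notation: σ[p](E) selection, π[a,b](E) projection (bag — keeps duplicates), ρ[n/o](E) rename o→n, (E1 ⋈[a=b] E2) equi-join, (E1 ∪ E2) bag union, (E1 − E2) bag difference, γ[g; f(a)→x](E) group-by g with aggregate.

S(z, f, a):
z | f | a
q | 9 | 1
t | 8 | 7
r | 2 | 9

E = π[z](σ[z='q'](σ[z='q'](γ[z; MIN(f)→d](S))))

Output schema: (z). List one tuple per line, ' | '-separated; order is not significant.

Subexpression sizes:
  S → 3
  γ[z; MIN(f)→d](S) → 3
  σ[z='q'](γ[z; MIN(f)→d](S)) → 1
  σ[z='q'](σ[z='q'](γ[z; MIN(f)→d](S))) → 1
  π[z](σ[z='q'](σ[z='q'](γ[z; MIN(f)→d](S)))) → 1

== RESULT ==
z
q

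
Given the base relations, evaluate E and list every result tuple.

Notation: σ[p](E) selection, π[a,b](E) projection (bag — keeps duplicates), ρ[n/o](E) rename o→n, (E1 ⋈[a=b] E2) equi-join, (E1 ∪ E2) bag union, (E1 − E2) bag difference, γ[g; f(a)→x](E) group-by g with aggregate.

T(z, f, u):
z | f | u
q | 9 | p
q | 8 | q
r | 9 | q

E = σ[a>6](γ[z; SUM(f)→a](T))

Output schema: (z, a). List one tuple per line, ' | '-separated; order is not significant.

Per-node cardinality:
  T → 3
  γ[z; SUM(f)→a](T) → 2
  σ[a>6](γ[z; SUM(f)→a](T)) → 2

== RESULT ==
z | a
q | 17
r | 9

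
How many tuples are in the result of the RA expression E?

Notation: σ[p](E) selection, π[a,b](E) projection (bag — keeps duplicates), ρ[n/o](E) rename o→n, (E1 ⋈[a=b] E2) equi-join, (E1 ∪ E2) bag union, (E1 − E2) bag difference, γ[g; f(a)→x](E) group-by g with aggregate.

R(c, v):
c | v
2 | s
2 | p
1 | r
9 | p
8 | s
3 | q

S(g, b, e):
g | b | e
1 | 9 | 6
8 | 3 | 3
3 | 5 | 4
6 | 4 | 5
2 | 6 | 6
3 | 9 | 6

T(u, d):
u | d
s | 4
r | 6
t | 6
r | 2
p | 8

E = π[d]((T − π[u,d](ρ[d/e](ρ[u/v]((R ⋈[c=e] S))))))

Stepwise |·|:
  T → 5
  R → 6
  S → 6
  (R ⋈[c=e] S) → 1
  ρ[u/v]((R ⋈[c=e] S)) → 1
  ρ[d/e](ρ[u/v]((R ⋈[c=e] S))) → 1
  π[u,d](ρ[d/e](ρ[u/v]((R ⋈[c=e] S)))) → 1
  (T − π[u,d](ρ[d/e](ρ[u/v]((R ⋈[c=e] S))))) → 5
  π[d]((T − π[u,d](ρ[d/e](ρ[u/v]((R ⋈[c=e] S)))))) → 5

|E| = 5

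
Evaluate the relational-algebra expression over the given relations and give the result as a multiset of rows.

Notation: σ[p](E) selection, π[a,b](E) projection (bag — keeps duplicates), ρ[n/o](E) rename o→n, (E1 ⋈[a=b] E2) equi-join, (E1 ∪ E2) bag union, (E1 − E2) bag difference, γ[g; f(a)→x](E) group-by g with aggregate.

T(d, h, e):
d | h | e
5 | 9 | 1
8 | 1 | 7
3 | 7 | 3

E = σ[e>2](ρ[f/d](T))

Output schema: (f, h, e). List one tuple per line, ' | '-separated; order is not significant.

Subexpression sizes:
  T → 3
  ρ[f/d](T) → 3
  σ[e>2](ρ[f/d](T)) → 2

== RESULT ==
f | h | e
3 | 7 | 3
8 | 1 | 7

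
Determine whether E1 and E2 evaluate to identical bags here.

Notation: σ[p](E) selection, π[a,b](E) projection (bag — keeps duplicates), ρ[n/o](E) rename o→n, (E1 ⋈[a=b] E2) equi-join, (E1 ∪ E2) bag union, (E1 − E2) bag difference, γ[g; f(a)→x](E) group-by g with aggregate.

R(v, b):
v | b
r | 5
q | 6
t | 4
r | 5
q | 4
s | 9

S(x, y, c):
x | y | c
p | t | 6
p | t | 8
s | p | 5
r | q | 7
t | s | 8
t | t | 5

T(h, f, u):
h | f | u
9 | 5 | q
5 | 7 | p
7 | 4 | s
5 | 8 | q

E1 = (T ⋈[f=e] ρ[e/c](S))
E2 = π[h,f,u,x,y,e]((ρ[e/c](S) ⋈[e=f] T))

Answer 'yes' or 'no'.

E1 subexpression sizes:
  T → 4
  S → 6
  ρ[e/c](S) → 6
  (T ⋈[f=e] ρ[e/c](S)) → 5
E2 subexpression sizes:
  S → 6
  ρ[e/c](S) → 6
  T → 4
  (ρ[e/c](S) ⋈[e=f] T) → 5
  π[h,f,u,x,y,e]((ρ[e/c](S) ⋈[e=f] T)) → 5

E1 and E2 produce the same multiset:
h | f | u | x | y | e
5 | 7 | p | r | q | 7
5 | 8 | q | p | t | 8
5 | 8 | q | t | s | 8
9 | 5 | q | s | p | 5
9 | 5 | q | t | t | 5

yes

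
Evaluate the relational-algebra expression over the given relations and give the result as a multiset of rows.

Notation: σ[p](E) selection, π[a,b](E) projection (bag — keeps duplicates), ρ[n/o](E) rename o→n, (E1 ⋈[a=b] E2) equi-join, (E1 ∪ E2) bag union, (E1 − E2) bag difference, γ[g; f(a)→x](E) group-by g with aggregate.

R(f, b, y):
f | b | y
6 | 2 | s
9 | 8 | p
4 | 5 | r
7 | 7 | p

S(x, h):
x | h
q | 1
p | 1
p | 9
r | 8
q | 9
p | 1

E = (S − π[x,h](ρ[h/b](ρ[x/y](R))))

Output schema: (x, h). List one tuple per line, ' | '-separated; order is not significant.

Stepwise |·|:
  S → 6
  R → 4
  ρ[x/y](R) → 4
  ρ[h/b](ρ[x/y](R)) → 4
  π[x,h](ρ[h/b](ρ[x/y](R))) → 4
  (S − π[x,h](ρ[h/b](ρ[x/y](R)))) → 6

== RESULT ==
x | h
p | 1
p | 1
p | 9
q | 1
q | 9
r | 8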